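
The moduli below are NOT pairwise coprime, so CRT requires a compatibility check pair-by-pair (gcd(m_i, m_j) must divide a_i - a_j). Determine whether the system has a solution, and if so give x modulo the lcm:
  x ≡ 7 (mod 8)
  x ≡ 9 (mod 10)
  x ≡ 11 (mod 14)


Moduli 8, 10, 14 are not pairwise coprime, so CRT works modulo lcm(m_i) when all pairwise compatibility conditions hold.
Pairwise compatibility: gcd(m_i, m_j) must divide a_i - a_j for every pair.
Merge one congruence at a time:
  Start: x ≡ 7 (mod 8).
  Combine with x ≡ 9 (mod 10): gcd(8, 10) = 2; 9 - 7 = 2, which IS divisible by 2, so compatible.
    Write x = 7 + 8·t and substitute into x ≡ 9 (mod 10): 8·t ≡ 9 − 7 = 2 (mod 10).
    Divide the congruence (and modulus) by g = 2: 4·t ≡ 1 (mod 5).
    The inverse of 4 mod 5 is 4 (since 4·4 = 16 = 3·5 + 1), so t ≡ 4·1 = 4 ≡ 4 (mod 5).
    Then x = 7 + 8·4 = 39, valid modulo lcm(8, 10) = 40: x ≡ 39 (mod 40).
  Combine with x ≡ 11 (mod 14): gcd(40, 14) = 2; 11 - 39 = -28, which IS divisible by 2, so compatible.
    Write x = 39 + 40·t and substitute into x ≡ 11 (mod 14): 40·t ≡ 11 − 39 = -28 (mod 14).
    Divide the congruence (and modulus) by g = 2: 20·t ≡ -14 (mod 7).
    Reduce coefficients mod 7: 6·t ≡ 0 (mod 7).
    The inverse of 6 mod 7 is 6 (since 6·6 = 36 = 5·7 + 1), so t ≡ 6·0 = 0 ≡ 0 (mod 7).
    Then x = 39 + 40·0 = 39, valid modulo lcm(40, 14) = 280: x ≡ 39 (mod 280).
Verify: 39 mod 8 = 7, 39 mod 10 = 9, 39 mod 14 = 11.

x ≡ 39 (mod 280).


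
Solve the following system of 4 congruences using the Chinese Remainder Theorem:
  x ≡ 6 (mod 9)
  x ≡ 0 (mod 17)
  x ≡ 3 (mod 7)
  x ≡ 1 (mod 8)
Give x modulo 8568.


Product of moduli M = 9 · 17 · 7 · 8 = 8568.
Merge one congruence at a time:
  Start: x ≡ 6 (mod 9).
  Combine with x ≡ 0 (mod 17); new modulus lcm = 153.
    Write x = 6 + 9·t and substitute into x ≡ 0 (mod 17): 9·t ≡ 0 − 6 = -6 (mod 17).
    Reduce coefficients mod 17: 9·t ≡ 11 (mod 17).
    The inverse of 9 mod 17 is 2 (since 9·2 = 18 = 1·17 + 1), so t ≡ 2·11 = 22 ≡ 5 (mod 17).
    Then x = 6 + 9·5 = 51, valid modulo lcm(9, 17) = 153: x ≡ 51 (mod 153).
  Combine with x ≡ 3 (mod 7); new modulus lcm = 1071.
    Write x = 51 + 153·t and substitute into x ≡ 3 (mod 7): 153·t ≡ 3 − 51 = -48 (mod 7).
    Reduce coefficients mod 7: 6·t ≡ 1 (mod 7).
    The inverse of 6 mod 7 is 6 (since 6·6 = 36 = 5·7 + 1), so t ≡ 6·1 = 6 ≡ 6 (mod 7).
    Then x = 51 + 153·6 = 969, valid modulo lcm(153, 7) = 1071: x ≡ 969 (mod 1071).
  Combine with x ≡ 1 (mod 8); new modulus lcm = 8568.
    Write x = 969 + 1071·t and substitute into x ≡ 1 (mod 8): 1071·t ≡ 1 − 969 = -968 (mod 8).
    Reduce coefficients mod 8: 7·t ≡ 0 (mod 8).
    The inverse of 7 mod 8 is 7 (since 7·7 = 49 = 6·8 + 1), so t ≡ 7·0 = 0 ≡ 0 (mod 8).
    Then x = 969 + 1071·0 = 969, valid modulo lcm(1071, 8) = 8568: x ≡ 969 (mod 8568).
Verify against each original: 969 mod 9 = 6, 969 mod 17 = 0, 969 mod 7 = 3, 969 mod 8 = 1.

x ≡ 969 (mod 8568).


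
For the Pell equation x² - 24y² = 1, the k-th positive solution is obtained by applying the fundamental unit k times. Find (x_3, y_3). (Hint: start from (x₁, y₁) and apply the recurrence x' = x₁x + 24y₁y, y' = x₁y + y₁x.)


Step 1: Find the fundamental solution (x₁, y₁) of x² - 24y² = 1.
  Expand √24 as a continued fraction. a₀ = ⌊√24⌋ = 4; iterate m_{k+1} = d_k·a_k − m_k, d_{k+1} = (24 − m_{k+1}²)/d_k, a_{k+1} = ⌊(a₀ + m_{k+1})/d_{k+1}⌋ (starting m₀ = 0, d₀ = 1), with convergents p_k = a_k·p_{k-1} + p_{k-2}, q_k = a_k·q_{k-1} + q_{k-2} (p₋₁ = 1, q₋₁ = 0):
  k = 0: a₀ = 4; p₀/q₀ = 4/1; p₀² − 24·q₀² = 16 − 24 = -8.
  k = 1: m = 4, d = 8, a = ⌊(4 + 4)/8⌋ = 1; p/q = (1·4 + 1)/(1·1 + 0) = 5/1; p² − 24·q² = 25 − 24 = 1.
  The first convergent with p² − 24·q² = 1 gives the fundamental solution (x₁, y₁) = (5, 1).
Step 2: Apply the recurrence (x_{n+1}, y_{n+1}) = (x₁x_n + 24y₁y_n, x₁y_n + y₁x_n) repeatedly.
  From (x_1, y_1) = (5, 1): x_2 = 5·5 + 24·1·1 = 49; y_2 = 5·1 + 1·5 = 10.
  From (x_2, y_2) = (49, 10): x_3 = 5·49 + 24·1·10 = 485; y_3 = 5·10 + 1·49 = 99.
Step 3: Verify x_3² - 24·y_3² = 235225 - 235224 = 1 (should be 1). ✓

(x_1, y_1) = (5, 1); (x_3, y_3) = (485, 99).


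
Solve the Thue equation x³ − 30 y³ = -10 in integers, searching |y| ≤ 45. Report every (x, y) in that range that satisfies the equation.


The equation is x³ - 30y³ = -10. For fixed y, x³ = 30·y³ − 10, so a solution requires the RHS to be a perfect cube.
Strategy: iterate y from -45 to 45, compute RHS = 30·y³ − 10, and check whether it is a (positive or negative) perfect cube.
Check small values of y:
  y = 0: RHS = -10 is not a perfect cube.
  y = 1: RHS = 20 is not a perfect cube.
  y = -1: RHS = -40 is not a perfect cube.
  y = 2: RHS = 230 is not a perfect cube.
  y = -2: RHS = -250 is not a perfect cube.
  y = 3: RHS = 800 is not a perfect cube.
  y = -3: RHS = -820 is not a perfect cube.
Continuing the search up to |y| = 45 finds no solutions either.
No (x, y) in the scanned range satisfies the equation.

No integer solutions with |y| ≤ 45.


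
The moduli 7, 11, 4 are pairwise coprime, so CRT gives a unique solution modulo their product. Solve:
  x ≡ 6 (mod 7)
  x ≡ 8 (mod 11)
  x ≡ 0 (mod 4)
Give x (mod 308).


Moduli 7, 11, 4 are pairwise coprime; by CRT there is a unique solution modulo M = 7 · 11 · 4 = 308.
Solve pairwise, accumulating the modulus:
  Start with x ≡ 6 (mod 7).
  Combine with x ≡ 8 (mod 11): since gcd(7, 11) = 1, we get a unique residue mod 77.
    Write x = 6 + 7·t and substitute into x ≡ 8 (mod 11): 7·t ≡ 8 − 6 = 2 (mod 11).
    The inverse of 7 mod 11 is 8 (since 7·8 = 56 = 5·11 + 1), so t ≡ 8·2 = 16 ≡ 5 (mod 11).
    Then x = 6 + 7·5 = 41, valid modulo lcm(7, 11) = 77: x ≡ 41 (mod 77).
  Combine with x ≡ 0 (mod 4): since gcd(77, 4) = 1, we get a unique residue mod 308.
    Write x = 41 + 77·t and substitute into x ≡ 0 (mod 4): 77·t ≡ 0 − 41 = -41 (mod 4).
    Reduce coefficients mod 4: 1·t ≡ 3 (mod 4).
    So t ≡ 3 (mod 4).
    Then x = 41 + 77·3 = 272, valid modulo lcm(77, 4) = 308: x ≡ 272 (mod 308).
Verify: 272 mod 7 = 6 ✓, 272 mod 11 = 8 ✓, 272 mod 4 = 0 ✓.

x ≡ 272 (mod 308).


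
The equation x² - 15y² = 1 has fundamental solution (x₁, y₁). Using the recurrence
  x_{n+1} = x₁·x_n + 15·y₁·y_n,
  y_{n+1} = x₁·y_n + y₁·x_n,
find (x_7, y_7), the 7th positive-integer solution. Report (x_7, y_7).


Step 1: Find the fundamental solution (x₁, y₁) of x² - 15y² = 1.
  Expand √15 as a continued fraction. a₀ = ⌊√15⌋ = 3; iterate m_{k+1} = d_k·a_k − m_k, d_{k+1} = (15 − m_{k+1}²)/d_k, a_{k+1} = ⌊(a₀ + m_{k+1})/d_{k+1}⌋ (starting m₀ = 0, d₀ = 1), with convergents p_k = a_k·p_{k-1} + p_{k-2}, q_k = a_k·q_{k-1} + q_{k-2} (p₋₁ = 1, q₋₁ = 0):
  k = 0: a₀ = 3; p₀/q₀ = 3/1; p₀² − 15·q₀² = 9 − 15 = -6.
  k = 1: m = 3, d = 6, a = ⌊(3 + 3)/6⌋ = 1; p/q = (1·3 + 1)/(1·1 + 0) = 4/1; p² − 15·q² = 16 − 15 = 1.
  The first convergent with p² − 15·q² = 1 gives the fundamental solution (x₁, y₁) = (4, 1).
Step 2: Apply the recurrence (x_{n+1}, y_{n+1}) = (x₁x_n + 15y₁y_n, x₁y_n + y₁x_n) repeatedly.
  From (x_1, y_1) = (4, 1): x_2 = 4·4 + 15·1·1 = 31; y_2 = 4·1 + 1·4 = 8.
  From (x_2, y_2) = (31, 8): x_3 = 4·31 + 15·1·8 = 244; y_3 = 4·8 + 1·31 = 63.
  From (x_3, y_3) = (244, 63): x_4 = 4·244 + 15·1·63 = 1921; y_4 = 4·63 + 1·244 = 496.
  From (x_4, y_4) = (1921, 496): x_5 = 4·1921 + 15·1·496 = 15124; y_5 = 4·496 + 1·1921 = 3905.
  From (x_5, y_5) = (15124, 3905): x_6 = 4·15124 + 15·1·3905 = 119071; y_6 = 4·3905 + 1·15124 = 30744.
  From (x_6, y_6) = (119071, 30744): x_7 = 4·119071 + 15·1·30744 = 937444; y_7 = 4·30744 + 1·119071 = 242047.
Step 3: Verify x_7² - 15·y_7² = 878801253136 - 878801253135 = 1 (should be 1). ✓

(x_1, y_1) = (4, 1); (x_7, y_7) = (937444, 242047).


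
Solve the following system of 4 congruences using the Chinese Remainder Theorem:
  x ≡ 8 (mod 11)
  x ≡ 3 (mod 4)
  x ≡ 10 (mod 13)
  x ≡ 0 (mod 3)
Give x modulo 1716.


Product of moduli M = 11 · 4 · 13 · 3 = 1716.
Merge one congruence at a time:
  Start: x ≡ 8 (mod 11).
  Combine with x ≡ 3 (mod 4); new modulus lcm = 44.
    Write x = 8 + 11·t and substitute into x ≡ 3 (mod 4): 11·t ≡ 3 − 8 = -5 (mod 4).
    Reduce coefficients mod 4: 3·t ≡ 3 (mod 4).
    The inverse of 3 mod 4 is 3 (since 3·3 = 9 = 2·4 + 1), so t ≡ 3·3 = 9 ≡ 1 (mod 4).
    Then x = 8 + 11·1 = 19, valid modulo lcm(11, 4) = 44: x ≡ 19 (mod 44).
  Combine with x ≡ 10 (mod 13); new modulus lcm = 572.
    Write x = 19 + 44·t and substitute into x ≡ 10 (mod 13): 44·t ≡ 10 − 19 = -9 (mod 13).
    Reduce coefficients mod 13: 5·t ≡ 4 (mod 13).
    The inverse of 5 mod 13 is 8 (since 5·8 = 40 = 3·13 + 1), so t ≡ 8·4 = 32 ≡ 6 (mod 13).
    Then x = 19 + 44·6 = 283, valid modulo lcm(44, 13) = 572: x ≡ 283 (mod 572).
  Combine with x ≡ 0 (mod 3); new modulus lcm = 1716.
    Write x = 283 + 572·t and substitute into x ≡ 0 (mod 3): 572·t ≡ 0 − 283 = -283 (mod 3).
    Reduce coefficients mod 3: 2·t ≡ 2 (mod 3).
    The inverse of 2 mod 3 is 2 (since 2·2 = 4 = 1·3 + 1), so t ≡ 2·2 = 4 ≡ 1 (mod 3).
    Then x = 283 + 572·1 = 855, valid modulo lcm(572, 3) = 1716: x ≡ 855 (mod 1716).
Verify against each original: 855 mod 11 = 8, 855 mod 4 = 3, 855 mod 13 = 10, 855 mod 3 = 0.

x ≡ 855 (mod 1716).


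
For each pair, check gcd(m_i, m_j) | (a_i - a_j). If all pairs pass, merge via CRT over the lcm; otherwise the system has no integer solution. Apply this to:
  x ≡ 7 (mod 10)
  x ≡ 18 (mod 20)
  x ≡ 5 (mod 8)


Moduli 10, 20, 8 are not pairwise coprime, so CRT works modulo lcm(m_i) when all pairwise compatibility conditions hold.
Pairwise compatibility: gcd(m_i, m_j) must divide a_i - a_j for every pair.
Merge one congruence at a time:
  Start: x ≡ 7 (mod 10).
  Combine with x ≡ 18 (mod 20): gcd(10, 20) = 10, and 18 - 7 = 11 is NOT divisible by 10.
    ⇒ system is inconsistent (no integer solution).

No solution (the system is inconsistent).


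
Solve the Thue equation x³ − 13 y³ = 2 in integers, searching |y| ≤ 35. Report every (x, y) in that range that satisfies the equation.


The equation is x³ - 13y³ = 2. For fixed y, x³ = 13·y³ + 2, so a solution requires the RHS to be a perfect cube.
Strategy: iterate y from -35 to 35, compute RHS = 13·y³ + 2, and check whether it is a (positive or negative) perfect cube.
Check small values of y:
  y = 0: RHS = 2 is not a perfect cube.
  y = 1: RHS = 15 is not a perfect cube.
  y = -1: RHS = -11 is not a perfect cube.
  y = 2: RHS = 106 is not a perfect cube.
  y = -2: RHS = -102 is not a perfect cube.
  y = 3: RHS = 353 is not a perfect cube.
  y = -3: RHS = -349 is not a perfect cube.
Continuing the search up to |y| = 35 finds no solutions either.
No (x, y) in the scanned range satisfies the equation.

No integer solutions with |y| ≤ 35.


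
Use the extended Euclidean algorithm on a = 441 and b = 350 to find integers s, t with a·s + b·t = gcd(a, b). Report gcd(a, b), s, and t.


Euclidean algorithm on (441, 350) — divide until remainder is 0:
  441 = 1 · 350 + 91
  350 = 3 · 91 + 77
  91 = 1 · 77 + 14
  77 = 5 · 14 + 7
  14 = 2 · 7 + 0
gcd(441, 350) = 7.
Track Bezout coefficients alongside the remainders: start with r₀ = 441 = a·1 + b·0 (s = 1, t = 0) and r₁ = 350 = a·0 + b·1 (s = 0, t = 1); each new remainder r_{k+1} = r_{k-1} − q_k·r_k inherits s_{k+1} = s_{k-1} − q_k·s_k, t_{k+1} = t_{k-1} − q_k·t_k, so r_k = a·s_k + b·t_k at every step:
  q = 1: r = 91, s = 1 − 1·0 = 1, t = 0 − 1·1 = -1  (check: 441·1 + 350·(-1) = 91)
  q = 3: r = 77, s = 0 − 3·1 = -3, t = 1 − 3·(-1) = 4  (check: 441·(-3) + 350·4 = 77)
  q = 1: r = 14, s = 1 − 1·(-3) = 4, t = -1 − 1·4 = -5  (check: 441·4 + 350·(-5) = 14)
  q = 5: r = 7, s = -3 − 5·4 = -23, t = 4 − 5·(-5) = 29  (check: 441·(-23) + 350·29 = 7)
The row with r = 7 (the gcd) gives the Bezout coefficients s = -23, t = 29.
Result: 441 · (-23) + 350 · (29) = 7.

gcd(441, 350) = 7; s = -23, t = 29 (check: 441·(-23) + 350·29 = 7).


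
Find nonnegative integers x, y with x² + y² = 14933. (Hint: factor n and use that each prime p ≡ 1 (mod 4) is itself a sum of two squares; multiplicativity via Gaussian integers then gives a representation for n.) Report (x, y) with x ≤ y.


Step 1: Factor n = 14933 = 109 · 137.
Step 2: Check the mod-4 condition on each prime factor: 109 ≡ 1 (mod 4), exponent 1; 137 ≡ 1 (mod 4), exponent 1.
All primes ≡ 3 (mod 4) appear to even exponent (or don't appear), so by the two-squares theorem n IS expressible as a sum of two squares.
Step 3: Build a representation. Here n = 109 · 137 is a product of primes ≡ 1 (mod 4). Each prime p ≡ 1 (mod 4) is itself a sum of two squares; find a² by testing p − a² for a perfect square:
  109: 109 − 1² = 108, 109 − 2² = 105, 109 − 3² = 100 = 10² ⇒ 109 = 3² + 10².
  137: 137 − 1² = 136, 137 − 2² = 133, 137 − 3² = 128, 137 − 4² = 121 = 11² ⇒ 137 = 4² + 11².
  Combine using the Brahmagupta–Fibonacci identity (a² + b²)(c² + d²) = (ac − bd)² + (ad + bc)² = (ac + bd)² + (ad − bc)²:
  109 · 137 = 14933: from (3² + 10²)(4² + 11²), take (3·4 − 10·11, 3·11 + 10·4) = (12 − 110, 33 + 40) = (-98, 73); dropping signs (only squares matter) gives (98, 73); check 98² + 73² = 9604 + 5329 = 14933 ✓.
Step 4: Order so x ≤ y and verify: 73² + 98² = 5329 + 9604 = 14933 = n. ✓

n = 14933 = 73² + 98² (one valid representation with x ≤ y).


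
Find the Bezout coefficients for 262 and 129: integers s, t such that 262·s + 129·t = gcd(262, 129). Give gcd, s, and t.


Euclidean algorithm on (262, 129) — divide until remainder is 0:
  262 = 2 · 129 + 4
  129 = 32 · 4 + 1
  4 = 4 · 1 + 0
gcd(262, 129) = 1.
Track Bezout coefficients alongside the remainders: start with r₀ = 262 = a·1 + b·0 (s = 1, t = 0) and r₁ = 129 = a·0 + b·1 (s = 0, t = 1); each new remainder r_{k+1} = r_{k-1} − q_k·r_k inherits s_{k+1} = s_{k-1} − q_k·s_k, t_{k+1} = t_{k-1} − q_k·t_k, so r_k = a·s_k + b·t_k at every step:
  q = 2: r = 4, s = 1 − 2·0 = 1, t = 0 − 2·1 = -2  (check: 262·1 + 129·(-2) = 4)
  q = 32: r = 1, s = 0 − 32·1 = -32, t = 1 − 32·(-2) = 65  (check: 262·(-32) + 129·65 = 1)
The row with r = 1 (the gcd) gives the Bezout coefficients s = -32, t = 65.
Result: 262 · (-32) + 129 · (65) = 1.

gcd(262, 129) = 1; s = -32, t = 65 (check: 262·(-32) + 129·65 = 1).


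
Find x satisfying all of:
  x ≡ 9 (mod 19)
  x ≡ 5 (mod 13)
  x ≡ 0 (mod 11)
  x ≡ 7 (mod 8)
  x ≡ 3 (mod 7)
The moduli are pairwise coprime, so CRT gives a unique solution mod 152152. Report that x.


Product of moduli M = 19 · 13 · 11 · 8 · 7 = 152152.
Merge one congruence at a time:
  Start: x ≡ 9 (mod 19).
  Combine with x ≡ 5 (mod 13); new modulus lcm = 247.
    Write x = 9 + 19·t and substitute into x ≡ 5 (mod 13): 19·t ≡ 5 − 9 = -4 (mod 13).
    Reduce coefficients mod 13: 6·t ≡ 9 (mod 13).
    The inverse of 6 mod 13 is 11 (since 6·11 = 66 = 5·13 + 1), so t ≡ 11·9 = 99 ≡ 8 (mod 13).
    Then x = 9 + 19·8 = 161, valid modulo lcm(19, 13) = 247: x ≡ 161 (mod 247).
  Combine with x ≡ 0 (mod 11); new modulus lcm = 2717.
    Write x = 161 + 247·t and substitute into x ≡ 0 (mod 11): 247·t ≡ 0 − 161 = -161 (mod 11).
    Reduce coefficients mod 11: 5·t ≡ 4 (mod 11).
    The inverse of 5 mod 11 is 9 (since 5·9 = 45 = 4·11 + 1), so t ≡ 9·4 = 36 ≡ 3 (mod 11).
    Then x = 161 + 247·3 = 902, valid modulo lcm(247, 11) = 2717: x ≡ 902 (mod 2717).
  Combine with x ≡ 7 (mod 8); new modulus lcm = 21736.
    Write x = 902 + 2717·t and substitute into x ≡ 7 (mod 8): 2717·t ≡ 7 − 902 = -895 (mod 8).
    Reduce coefficients mod 8: 5·t ≡ 1 (mod 8).
    The inverse of 5 mod 8 is 5 (since 5·5 = 25 = 3·8 + 1), so t ≡ 5·1 = 5 ≡ 5 (mod 8).
    Then x = 902 + 2717·5 = 14487, valid modulo lcm(2717, 8) = 21736: x ≡ 14487 (mod 21736).
  Combine with x ≡ 3 (mod 7); new modulus lcm = 152152.
    Write x = 14487 + 21736·t and substitute into x ≡ 3 (mod 7): 21736·t ≡ 3 − 14487 = -14484 (mod 7).
    Reduce coefficients mod 7: 1·t ≡ 6 (mod 7).
    So t ≡ 6 (mod 7).
    Then x = 14487 + 21736·6 = 144903, valid modulo lcm(21736, 7) = 152152: x ≡ 144903 (mod 152152).
Verify against each original: 144903 mod 19 = 9, 144903 mod 13 = 5, 144903 mod 11 = 0, 144903 mod 8 = 7, 144903 mod 7 = 3.

x ≡ 144903 (mod 152152).


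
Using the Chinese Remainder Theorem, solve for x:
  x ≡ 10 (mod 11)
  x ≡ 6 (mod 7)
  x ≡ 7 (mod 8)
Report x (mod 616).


Moduli 11, 7, 8 are pairwise coprime; by CRT there is a unique solution modulo M = 11 · 7 · 8 = 616.
Solve pairwise, accumulating the modulus:
  Start with x ≡ 10 (mod 11).
  Combine with x ≡ 6 (mod 7): since gcd(11, 7) = 1, we get a unique residue mod 77.
    Write x = 10 + 11·t and substitute into x ≡ 6 (mod 7): 11·t ≡ 6 − 10 = -4 (mod 7).
    Reduce coefficients mod 7: 4·t ≡ 3 (mod 7).
    The inverse of 4 mod 7 is 2 (since 4·2 = 8 = 1·7 + 1), so t ≡ 2·3 = 6 ≡ 6 (mod 7).
    Then x = 10 + 11·6 = 76, valid modulo lcm(11, 7) = 77: x ≡ 76 (mod 77).
  Combine with x ≡ 7 (mod 8): since gcd(77, 8) = 1, we get a unique residue mod 616.
    Write x = 76 + 77·t and substitute into x ≡ 7 (mod 8): 77·t ≡ 7 − 76 = -69 (mod 8).
    Reduce coefficients mod 8: 5·t ≡ 3 (mod 8).
    The inverse of 5 mod 8 is 5 (since 5·5 = 25 = 3·8 + 1), so t ≡ 5·3 = 15 ≡ 7 (mod 8).
    Then x = 76 + 77·7 = 615, valid modulo lcm(77, 8) = 616: x ≡ 615 (mod 616).
Verify: 615 mod 11 = 10 ✓, 615 mod 7 = 6 ✓, 615 mod 8 = 7 ✓.

x ≡ 615 (mod 616).


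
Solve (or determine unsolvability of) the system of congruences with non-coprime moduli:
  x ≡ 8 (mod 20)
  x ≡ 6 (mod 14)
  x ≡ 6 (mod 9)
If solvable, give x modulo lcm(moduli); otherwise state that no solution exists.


Moduli 20, 14, 9 are not pairwise coprime, so CRT works modulo lcm(m_i) when all pairwise compatibility conditions hold.
Pairwise compatibility: gcd(m_i, m_j) must divide a_i - a_j for every pair.
Merge one congruence at a time:
  Start: x ≡ 8 (mod 20).
  Combine with x ≡ 6 (mod 14): gcd(20, 14) = 2; 6 - 8 = -2, which IS divisible by 2, so compatible.
    Write x = 8 + 20·t and substitute into x ≡ 6 (mod 14): 20·t ≡ 6 − 8 = -2 (mod 14).
    Divide the congruence (and modulus) by g = 2: 10·t ≡ -1 (mod 7).
    Reduce coefficients mod 7: 3·t ≡ 6 (mod 7).
    The inverse of 3 mod 7 is 5 (since 3·5 = 15 = 2·7 + 1), so t ≡ 5·6 = 30 ≡ 2 (mod 7).
    Then x = 8 + 20·2 = 48, valid modulo lcm(20, 14) = 140: x ≡ 48 (mod 140).
  Combine with x ≡ 6 (mod 9): gcd(140, 9) = 1; 6 - 48 = -42, which IS divisible by 1, so compatible.
    Write x = 48 + 140·t and substitute into x ≡ 6 (mod 9): 140·t ≡ 6 − 48 = -42 (mod 9).
    Reduce coefficients mod 9: 5·t ≡ 3 (mod 9).
    The inverse of 5 mod 9 is 2 (since 5·2 = 10 = 1·9 + 1), so t ≡ 2·3 = 6 ≡ 6 (mod 9).
    Then x = 48 + 140·6 = 888, valid modulo lcm(140, 9) = 1260: x ≡ 888 (mod 1260).
Verify: 888 mod 20 = 8, 888 mod 14 = 6, 888 mod 9 = 6.

x ≡ 888 (mod 1260).


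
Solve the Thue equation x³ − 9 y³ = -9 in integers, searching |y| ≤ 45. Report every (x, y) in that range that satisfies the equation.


The equation is x³ - 9y³ = -9. For fixed y, x³ = 9·y³ − 9, so a solution requires the RHS to be a perfect cube.
Strategy: iterate y from -45 to 45, compute RHS = 9·y³ − 9, and check whether it is a (positive or negative) perfect cube.
Check small values of y:
  y = 0: RHS = -9 is not a perfect cube.
  y = 1: RHS = 0 = (0)³ ⇒ x = 0 works.
  y = -1: RHS = -18 is not a perfect cube.
  y = 2: RHS = 63 is not a perfect cube.
  y = -2: RHS = -81 is not a perfect cube.
  y = 3: RHS = 234 is not a perfect cube.
  y = -3: RHS = -252 is not a perfect cube.
Continuing the search up to |y| = 45 finds no further solutions beyond those listed.
Collected solutions: (0, 1).

Solutions (with |y| ≤ 45): (0, 1).


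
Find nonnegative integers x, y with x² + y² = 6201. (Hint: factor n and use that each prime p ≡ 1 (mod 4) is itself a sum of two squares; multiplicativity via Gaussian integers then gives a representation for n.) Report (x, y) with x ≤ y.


Step 1: Factor n = 6201 = 3^2 · 13 · 53.
Step 2: Check the mod-4 condition on each prime factor: 3 ≡ 3 (mod 4), exponent 2 (must be even); 13 ≡ 1 (mod 4), exponent 1; 53 ≡ 1 (mod 4), exponent 1.
All primes ≡ 3 (mod 4) appear to even exponent (or don't appear), so by the two-squares theorem n IS expressible as a sum of two squares.
Step 3: Build a representation. Group n = k² · m with k = 3 and m = 13 · 53 = 689 (a product of primes ≡ 1 (mod 4)); a representation of m scales to one of n via (k·x)² + (k·y)² = k²(x² + y²). Each prime p ≡ 1 (mod 4) is itself a sum of two squares; find a² by testing p − a² for a perfect square:
  13: 13 − 1² = 12, 13 − 2² = 9 = 3² ⇒ 13 = 2² + 3².
  53: 53 − 1² = 52, 53 − 2² = 49 = 7² ⇒ 53 = 2² + 7².
  Combine using the Brahmagupta–Fibonacci identity (a² + b²)(c² + d²) = (ac − bd)² + (ad + bc)² = (ac + bd)² + (ad − bc)²:
  13 · 53 = 689: from (2² + 3²)(2² + 7²), take (2·2 − 3·7, 2·7 + 3·2) = (4 − 21, 14 + 6) = (-17, 20); dropping signs (only squares matter) gives (17, 20); check 17² + 20² = 289 + 400 = 689 ✓.
  Scale by k = 3: (3·17, 3·20) = (51, 60).
Step 4: Order so x ≤ y and verify: 51² + 60² = 2601 + 3600 = 6201 = n. ✓

n = 6201 = 51² + 60² (one valid representation with x ≤ y).


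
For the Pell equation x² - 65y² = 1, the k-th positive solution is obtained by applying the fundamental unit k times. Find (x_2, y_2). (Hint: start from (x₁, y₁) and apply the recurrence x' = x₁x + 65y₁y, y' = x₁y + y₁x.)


Step 1: Find the fundamental solution (x₁, y₁) of x² - 65y² = 1.
  Expand √65 as a continued fraction. a₀ = ⌊√65⌋ = 8; iterate m_{k+1} = d_k·a_k − m_k, d_{k+1} = (65 − m_{k+1}²)/d_k, a_{k+1} = ⌊(a₀ + m_{k+1})/d_{k+1}⌋ (starting m₀ = 0, d₀ = 1), with convergents p_k = a_k·p_{k-1} + p_{k-2}, q_k = a_k·q_{k-1} + q_{k-2} (p₋₁ = 1, q₋₁ = 0):
  k = 0: a₀ = 8; p₀/q₀ = 8/1; p₀² − 65·q₀² = 64 − 65 = -1.
  k = 1: m = 8, d = 1, a = ⌊(8 + 8)/1⌋ = 16; p/q = (16·8 + 1)/(16·1 + 0) = 129/16; p² − 65·q² = 16641 − 16640 = 1.
  The first convergent with p² − 65·q² = 1 gives the fundamental solution (x₁, y₁) = (129, 16).
Step 2: Apply the recurrence (x_{n+1}, y_{n+1}) = (x₁x_n + 65y₁y_n, x₁y_n + y₁x_n) repeatedly.
  From (x_1, y_1) = (129, 16): x_2 = 129·129 + 65·16·16 = 33281; y_2 = 129·16 + 16·129 = 4128.
Step 3: Verify x_2² - 65·y_2² = 1107624961 - 1107624960 = 1 (should be 1). ✓

(x_1, y_1) = (129, 16); (x_2, y_2) = (33281, 4128).


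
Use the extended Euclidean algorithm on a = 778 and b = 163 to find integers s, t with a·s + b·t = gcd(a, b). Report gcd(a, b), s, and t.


Euclidean algorithm on (778, 163) — divide until remainder is 0:
  778 = 4 · 163 + 126
  163 = 1 · 126 + 37
  126 = 3 · 37 + 15
  37 = 2 · 15 + 7
  15 = 2 · 7 + 1
  7 = 7 · 1 + 0
gcd(778, 163) = 1.
Track Bezout coefficients alongside the remainders: start with r₀ = 778 = a·1 + b·0 (s = 1, t = 0) and r₁ = 163 = a·0 + b·1 (s = 0, t = 1); each new remainder r_{k+1} = r_{k-1} − q_k·r_k inherits s_{k+1} = s_{k-1} − q_k·s_k, t_{k+1} = t_{k-1} − q_k·t_k, so r_k = a·s_k + b·t_k at every step:
  q = 4: r = 126, s = 1 − 4·0 = 1, t = 0 − 4·1 = -4  (check: 778·1 + 163·(-4) = 126)
  q = 1: r = 37, s = 0 − 1·1 = -1, t = 1 − 1·(-4) = 5  (check: 778·(-1) + 163·5 = 37)
  q = 3: r = 15, s = 1 − 3·(-1) = 4, t = -4 − 3·5 = -19  (check: 778·4 + 163·(-19) = 15)
  q = 2: r = 7, s = -1 − 2·4 = -9, t = 5 − 2·(-19) = 43  (check: 778·(-9) + 163·43 = 7)
  q = 2: r = 1, s = 4 − 2·(-9) = 22, t = -19 − 2·43 = -105  (check: 778·22 + 163·(-105) = 1)
The row with r = 1 (the gcd) gives the Bezout coefficients s = 22, t = -105.
Result: 778 · (22) + 163 · (-105) = 1.

gcd(778, 163) = 1; s = 22, t = -105 (check: 778·22 + 163·(-105) = 1).


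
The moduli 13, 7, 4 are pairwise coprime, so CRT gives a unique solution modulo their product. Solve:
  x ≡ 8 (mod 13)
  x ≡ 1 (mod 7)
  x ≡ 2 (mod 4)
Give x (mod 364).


Moduli 13, 7, 4 are pairwise coprime; by CRT there is a unique solution modulo M = 13 · 7 · 4 = 364.
Solve pairwise, accumulating the modulus:
  Start with x ≡ 8 (mod 13).
  Combine with x ≡ 1 (mod 7): since gcd(13, 7) = 1, we get a unique residue mod 91.
    Write x = 8 + 13·t and substitute into x ≡ 1 (mod 7): 13·t ≡ 1 − 8 = -7 (mod 7).
    Reduce coefficients mod 7: 6·t ≡ 0 (mod 7).
    The inverse of 6 mod 7 is 6 (since 6·6 = 36 = 5·7 + 1), so t ≡ 6·0 = 0 ≡ 0 (mod 7).
    Then x = 8 + 13·0 = 8, valid modulo lcm(13, 7) = 91: x ≡ 8 (mod 91).
  Combine with x ≡ 2 (mod 4): since gcd(91, 4) = 1, we get a unique residue mod 364.
    Write x = 8 + 91·t and substitute into x ≡ 2 (mod 4): 91·t ≡ 2 − 8 = -6 (mod 4).
    Reduce coefficients mod 4: 3·t ≡ 2 (mod 4).
    The inverse of 3 mod 4 is 3 (since 3·3 = 9 = 2·4 + 1), so t ≡ 3·2 = 6 ≡ 2 (mod 4).
    Then x = 8 + 91·2 = 190, valid modulo lcm(91, 4) = 364: x ≡ 190 (mod 364).
Verify: 190 mod 13 = 8 ✓, 190 mod 7 = 1 ✓, 190 mod 4 = 2 ✓.

x ≡ 190 (mod 364).


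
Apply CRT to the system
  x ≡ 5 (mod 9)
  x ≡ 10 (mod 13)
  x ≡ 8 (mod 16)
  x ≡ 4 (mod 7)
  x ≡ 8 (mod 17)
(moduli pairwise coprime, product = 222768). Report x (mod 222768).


Product of moduli M = 9 · 13 · 16 · 7 · 17 = 222768.
Merge one congruence at a time:
  Start: x ≡ 5 (mod 9).
  Combine with x ≡ 10 (mod 13); new modulus lcm = 117.
    Write x = 5 + 9·t and substitute into x ≡ 10 (mod 13): 9·t ≡ 10 − 5 = 5 (mod 13).
    The inverse of 9 mod 13 is 3 (since 9·3 = 27 = 2·13 + 1), so t ≡ 3·5 = 15 ≡ 2 (mod 13).
    Then x = 5 + 9·2 = 23, valid modulo lcm(9, 13) = 117: x ≡ 23 (mod 117).
  Combine with x ≡ 8 (mod 16); new modulus lcm = 1872.
    Write x = 23 + 117·t and substitute into x ≡ 8 (mod 16): 117·t ≡ 8 − 23 = -15 (mod 16).
    Reduce coefficients mod 16: 5·t ≡ 1 (mod 16).
    The inverse of 5 mod 16 is 13 (since 5·13 = 65 = 4·16 + 1), so t ≡ 13·1 = 13 ≡ 13 (mod 16).
    Then x = 23 + 117·13 = 1544, valid modulo lcm(117, 16) = 1872: x ≡ 1544 (mod 1872).
  Combine with x ≡ 4 (mod 7); new modulus lcm = 13104.
    Write x = 1544 + 1872·t and substitute into x ≡ 4 (mod 7): 1872·t ≡ 4 − 1544 = -1540 (mod 7).
    Reduce coefficients mod 7: 3·t ≡ 0 (mod 7).
    The inverse of 3 mod 7 is 5 (since 3·5 = 15 = 2·7 + 1), so t ≡ 5·0 = 0 ≡ 0 (mod 7).
    Then x = 1544 + 1872·0 = 1544, valid modulo lcm(1872, 7) = 13104: x ≡ 1544 (mod 13104).
  Combine with x ≡ 8 (mod 17); new modulus lcm = 222768.
    Write x = 1544 + 13104·t and substitute into x ≡ 8 (mod 17): 13104·t ≡ 8 − 1544 = -1536 (mod 17).
    Reduce coefficients mod 17: 14·t ≡ 11 (mod 17).
    The inverse of 14 mod 17 is 11 (since 14·11 = 154 = 9·17 + 1), so t ≡ 11·11 = 121 ≡ 2 (mod 17).
    Then x = 1544 + 13104·2 = 27752, valid modulo lcm(13104, 17) = 222768: x ≡ 27752 (mod 222768).
Verify against each original: 27752 mod 9 = 5, 27752 mod 13 = 10, 27752 mod 16 = 8, 27752 mod 7 = 4, 27752 mod 17 = 8.

x ≡ 27752 (mod 222768).


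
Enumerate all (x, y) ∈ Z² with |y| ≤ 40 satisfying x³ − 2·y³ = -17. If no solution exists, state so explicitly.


The equation is x³ - 2y³ = -17. For fixed y, x³ = 2·y³ − 17, so a solution requires the RHS to be a perfect cube.
Strategy: iterate y from -40 to 40, compute RHS = 2·y³ − 17, and check whether it is a (positive or negative) perfect cube.
Check small values of y:
  y = 0: RHS = -17 is not a perfect cube.
  y = 1: RHS = -15 is not a perfect cube.
  y = -1: RHS = -19 is not a perfect cube.
  y = 2: RHS = -1 = (-1)³ ⇒ x = -1 works.
  y = -2: RHS = -33 is not a perfect cube.
  y = 3: RHS = 37 is not a perfect cube.
  y = -3: RHS = -71 is not a perfect cube.
Continuing the search up to |y| = 40 finds no further solutions beyond those listed.
Collected solutions: (-1, 2).

Solutions (with |y| ≤ 40): (-1, 2).


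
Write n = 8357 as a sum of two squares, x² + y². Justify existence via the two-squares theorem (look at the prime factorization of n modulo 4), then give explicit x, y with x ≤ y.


Step 1: Factor n = 8357 = 61 · 137.
Step 2: Check the mod-4 condition on each prime factor: 61 ≡ 1 (mod 4), exponent 1; 137 ≡ 1 (mod 4), exponent 1.
All primes ≡ 3 (mod 4) appear to even exponent (or don't appear), so by the two-squares theorem n IS expressible as a sum of two squares.
Step 3: Build a representation. Here n = 61 · 137 is a product of primes ≡ 1 (mod 4). Each prime p ≡ 1 (mod 4) is itself a sum of two squares; find a² by testing p − a² for a perfect square:
  61: 61 − 1² = 60, 61 − 2² = 57, 61 − 3² = 52, 61 − 4² = 45, 61 − 5² = 36 = 6² ⇒ 61 = 5² + 6².
  137: 137 − 1² = 136, 137 − 2² = 133, 137 − 3² = 128, 137 − 4² = 121 = 11² ⇒ 137 = 4² + 11².
  Combine using the Brahmagupta–Fibonacci identity (a² + b²)(c² + d²) = (ac − bd)² + (ad + bc)² = (ac + bd)² + (ad − bc)²:
  61 · 137 = 8357: from (5² + 6²)(4² + 11²), take (5·4 − 6·11, 5·11 + 6·4) = (20 − 66, 55 + 24) = (-46, 79); dropping signs (only squares matter) gives (46, 79); check 46² + 79² = 2116 + 6241 = 8357 ✓.
Step 4: Order so x ≤ y and verify: 46² + 79² = 2116 + 6241 = 8357 = n. ✓

n = 8357 = 46² + 79² (one valid representation with x ≤ y).


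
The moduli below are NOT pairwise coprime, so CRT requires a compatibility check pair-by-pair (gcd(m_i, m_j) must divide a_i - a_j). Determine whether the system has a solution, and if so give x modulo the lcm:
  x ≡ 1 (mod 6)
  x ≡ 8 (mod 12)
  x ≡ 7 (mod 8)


Moduli 6, 12, 8 are not pairwise coprime, so CRT works modulo lcm(m_i) when all pairwise compatibility conditions hold.
Pairwise compatibility: gcd(m_i, m_j) must divide a_i - a_j for every pair.
Merge one congruence at a time:
  Start: x ≡ 1 (mod 6).
  Combine with x ≡ 8 (mod 12): gcd(6, 12) = 6, and 8 - 1 = 7 is NOT divisible by 6.
    ⇒ system is inconsistent (no integer solution).

No solution (the system is inconsistent).


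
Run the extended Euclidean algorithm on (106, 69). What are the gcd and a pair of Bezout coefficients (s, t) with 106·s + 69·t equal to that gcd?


Euclidean algorithm on (106, 69) — divide until remainder is 0:
  106 = 1 · 69 + 37
  69 = 1 · 37 + 32
  37 = 1 · 32 + 5
  32 = 6 · 5 + 2
  5 = 2 · 2 + 1
  2 = 2 · 1 + 0
gcd(106, 69) = 1.
Track Bezout coefficients alongside the remainders: start with r₀ = 106 = a·1 + b·0 (s = 1, t = 0) and r₁ = 69 = a·0 + b·1 (s = 0, t = 1); each new remainder r_{k+1} = r_{k-1} − q_k·r_k inherits s_{k+1} = s_{k-1} − q_k·s_k, t_{k+1} = t_{k-1} − q_k·t_k, so r_k = a·s_k + b·t_k at every step:
  q = 1: r = 37, s = 1 − 1·0 = 1, t = 0 − 1·1 = -1  (check: 106·1 + 69·(-1) = 37)
  q = 1: r = 32, s = 0 − 1·1 = -1, t = 1 − 1·(-1) = 2  (check: 106·(-1) + 69·2 = 32)
  q = 1: r = 5, s = 1 − 1·(-1) = 2, t = -1 − 1·2 = -3  (check: 106·2 + 69·(-3) = 5)
  q = 6: r = 2, s = -1 − 6·2 = -13, t = 2 − 6·(-3) = 20  (check: 106·(-13) + 69·20 = 2)
  q = 2: r = 1, s = 2 − 2·(-13) = 28, t = -3 − 2·20 = -43  (check: 106·28 + 69·(-43) = 1)
The row with r = 1 (the gcd) gives the Bezout coefficients s = 28, t = -43.
Result: 106 · (28) + 69 · (-43) = 1.

gcd(106, 69) = 1; s = 28, t = -43 (check: 106·28 + 69·(-43) = 1).


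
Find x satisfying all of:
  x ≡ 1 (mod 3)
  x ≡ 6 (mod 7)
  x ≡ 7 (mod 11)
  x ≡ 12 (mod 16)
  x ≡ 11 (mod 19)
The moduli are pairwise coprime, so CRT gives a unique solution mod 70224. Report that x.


Product of moduli M = 3 · 7 · 11 · 16 · 19 = 70224.
Merge one congruence at a time:
  Start: x ≡ 1 (mod 3).
  Combine with x ≡ 6 (mod 7); new modulus lcm = 21.
    Write x = 1 + 3·t and substitute into x ≡ 6 (mod 7): 3·t ≡ 6 − 1 = 5 (mod 7).
    The inverse of 3 mod 7 is 5 (since 3·5 = 15 = 2·7 + 1), so t ≡ 5·5 = 25 ≡ 4 (mod 7).
    Then x = 1 + 3·4 = 13, valid modulo lcm(3, 7) = 21: x ≡ 13 (mod 21).
  Combine with x ≡ 7 (mod 11); new modulus lcm = 231.
    Write x = 13 + 21·t and substitute into x ≡ 7 (mod 11): 21·t ≡ 7 − 13 = -6 (mod 11).
    Reduce coefficients mod 11: 10·t ≡ 5 (mod 11).
    The inverse of 10 mod 11 is 10 (since 10·10 = 100 = 9·11 + 1), so t ≡ 10·5 = 50 ≡ 6 (mod 11).
    Then x = 13 + 21·6 = 139, valid modulo lcm(21, 11) = 231: x ≡ 139 (mod 231).
  Combine with x ≡ 12 (mod 16); new modulus lcm = 3696.
    Write x = 139 + 231·t and substitute into x ≡ 12 (mod 16): 231·t ≡ 12 − 139 = -127 (mod 16).
    Reduce coefficients mod 16: 7·t ≡ 1 (mod 16).
    The inverse of 7 mod 16 is 7 (since 7·7 = 49 = 3·16 + 1), so t ≡ 7·1 = 7 ≡ 7 (mod 16).
    Then x = 139 + 231·7 = 1756, valid modulo lcm(231, 16) = 3696: x ≡ 1756 (mod 3696).
  Combine with x ≡ 11 (mod 19); new modulus lcm = 70224.
    Write x = 1756 + 3696·t and substitute into x ≡ 11 (mod 19): 3696·t ≡ 11 − 1756 = -1745 (mod 19).
    Reduce coefficients mod 19: 10·t ≡ 3 (mod 19).
    The inverse of 10 mod 19 is 2 (since 10·2 = 20 = 1·19 + 1), so t ≡ 2·3 = 6 ≡ 6 (mod 19).
    Then x = 1756 + 3696·6 = 23932, valid modulo lcm(3696, 19) = 70224: x ≡ 23932 (mod 70224).
Verify against each original: 23932 mod 3 = 1, 23932 mod 7 = 6, 23932 mod 11 = 7, 23932 mod 16 = 12, 23932 mod 19 = 11.

x ≡ 23932 (mod 70224).


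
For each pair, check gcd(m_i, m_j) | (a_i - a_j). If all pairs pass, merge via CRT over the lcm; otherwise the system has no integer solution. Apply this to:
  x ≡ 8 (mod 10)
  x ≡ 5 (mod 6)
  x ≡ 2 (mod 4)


Moduli 10, 6, 4 are not pairwise coprime, so CRT works modulo lcm(m_i) when all pairwise compatibility conditions hold.
Pairwise compatibility: gcd(m_i, m_j) must divide a_i - a_j for every pair.
Merge one congruence at a time:
  Start: x ≡ 8 (mod 10).
  Combine with x ≡ 5 (mod 6): gcd(10, 6) = 2, and 5 - 8 = -3 is NOT divisible by 2.
    ⇒ system is inconsistent (no integer solution).

No solution (the system is inconsistent).


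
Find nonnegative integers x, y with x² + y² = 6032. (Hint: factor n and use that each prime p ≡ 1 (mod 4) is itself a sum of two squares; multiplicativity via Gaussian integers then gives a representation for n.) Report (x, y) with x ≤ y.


Step 1: Factor n = 6032 = 2^4 · 13 · 29.
Step 2: Check the mod-4 condition on each prime factor: 2 = 2 (special); 13 ≡ 1 (mod 4), exponent 1; 29 ≡ 1 (mod 4), exponent 1.
All primes ≡ 3 (mod 4) appear to even exponent (or don't appear), so by the two-squares theorem n IS expressible as a sum of two squares.
Step 3: Build a representation. Group n = k² · m with k = 4 and m = 13 · 29 = 377 (a product of primes ≡ 1 (mod 4)); a representation of m scales to one of n via (k·x)² + (k·y)² = k²(x² + y²). Each prime p ≡ 1 (mod 4) is itself a sum of two squares; find a² by testing p − a² for a perfect square:
  13: 13 − 1² = 12, 13 − 2² = 9 = 3² ⇒ 13 = 2² + 3².
  29: 29 − 1² = 28, 29 − 2² = 25 = 5² ⇒ 29 = 2² + 5².
  Combine using the Brahmagupta–Fibonacci identity (a² + b²)(c² + d²) = (ac − bd)² + (ad + bc)² = (ac + bd)² + (ad − bc)²:
  13 · 29 = 377: from (2² + 3²)(2² + 5²), take (2·2 − 3·5, 2·5 + 3·2) = (4 − 15, 10 + 6) = (-11, 16); dropping signs (only squares matter) gives (11, 16); check 11² + 16² = 121 + 256 = 377 ✓.
  Scale by k = 4: (4·11, 4·16) = (44, 64).
Step 4: Order so x ≤ y and verify: 44² + 64² = 1936 + 4096 = 6032 = n. ✓

n = 6032 = 44² + 64² (one valid representation with x ≤ y).


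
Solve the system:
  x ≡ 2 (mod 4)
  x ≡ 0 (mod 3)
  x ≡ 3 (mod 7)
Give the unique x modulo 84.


Moduli 4, 3, 7 are pairwise coprime; by CRT there is a unique solution modulo M = 4 · 3 · 7 = 84.
Solve pairwise, accumulating the modulus:
  Start with x ≡ 2 (mod 4).
  Combine with x ≡ 0 (mod 3): since gcd(4, 3) = 1, we get a unique residue mod 12.
    Write x = 2 + 4·t and substitute into x ≡ 0 (mod 3): 4·t ≡ 0 − 2 = -2 (mod 3).
    Reduce coefficients mod 3: 1·t ≡ 1 (mod 3).
    So t ≡ 1 (mod 3).
    Then x = 2 + 4·1 = 6, valid modulo lcm(4, 3) = 12: x ≡ 6 (mod 12).
  Combine with x ≡ 3 (mod 7): since gcd(12, 7) = 1, we get a unique residue mod 84.
    Write x = 6 + 12·t and substitute into x ≡ 3 (mod 7): 12·t ≡ 3 − 6 = -3 (mod 7).
    Reduce coefficients mod 7: 5·t ≡ 4 (mod 7).
    The inverse of 5 mod 7 is 3 (since 5·3 = 15 = 2·7 + 1), so t ≡ 3·4 = 12 ≡ 5 (mod 7).
    Then x = 6 + 12·5 = 66, valid modulo lcm(12, 7) = 84: x ≡ 66 (mod 84).
Verify: 66 mod 4 = 2 ✓, 66 mod 3 = 0 ✓, 66 mod 7 = 3 ✓.

x ≡ 66 (mod 84).


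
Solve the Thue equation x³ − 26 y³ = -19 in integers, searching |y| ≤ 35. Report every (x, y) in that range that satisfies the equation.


The equation is x³ - 26y³ = -19. For fixed y, x³ = 26·y³ − 19, so a solution requires the RHS to be a perfect cube.
Strategy: iterate y from -35 to 35, compute RHS = 26·y³ − 19, and check whether it is a (positive or negative) perfect cube.
Check small values of y:
  y = 0: RHS = -19 is not a perfect cube.
  y = 1: RHS = 7 is not a perfect cube.
  y = -1: RHS = -45 is not a perfect cube.
  y = 2: RHS = 189 is not a perfect cube.
  y = -2: RHS = -227 is not a perfect cube.
  y = 3: RHS = 683 is not a perfect cube.
  y = -3: RHS = -721 is not a perfect cube.
Continuing the search up to |y| = 35 finds no solutions either.
No (x, y) in the scanned range satisfies the equation.

No integer solutions with |y| ≤ 35.


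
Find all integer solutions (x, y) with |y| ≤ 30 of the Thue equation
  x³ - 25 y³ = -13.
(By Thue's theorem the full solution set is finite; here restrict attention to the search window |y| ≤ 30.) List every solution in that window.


The equation is x³ - 25y³ = -13. For fixed y, x³ = 25·y³ − 13, so a solution requires the RHS to be a perfect cube.
Strategy: iterate y from -30 to 30, compute RHS = 25·y³ − 13, and check whether it is a (positive or negative) perfect cube.
Check small values of y:
  y = 0: RHS = -13 is not a perfect cube.
  y = 1: RHS = 12 is not a perfect cube.
  y = -1: RHS = -38 is not a perfect cube.
  y = 2: RHS = 187 is not a perfect cube.
  y = -2: RHS = -213 is not a perfect cube.
  y = 3: RHS = 662 is not a perfect cube.
  y = -3: RHS = -688 is not a perfect cube.
Continuing the search up to |y| = 30 finds no solutions either.
No (x, y) in the scanned range satisfies the equation.

No integer solutions with |y| ≤ 30.


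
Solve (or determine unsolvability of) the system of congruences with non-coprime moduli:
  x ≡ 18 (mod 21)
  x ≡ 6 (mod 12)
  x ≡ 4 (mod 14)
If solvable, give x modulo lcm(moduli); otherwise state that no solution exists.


Moduli 21, 12, 14 are not pairwise coprime, so CRT works modulo lcm(m_i) when all pairwise compatibility conditions hold.
Pairwise compatibility: gcd(m_i, m_j) must divide a_i - a_j for every pair.
Merge one congruence at a time:
  Start: x ≡ 18 (mod 21).
  Combine with x ≡ 6 (mod 12): gcd(21, 12) = 3; 6 - 18 = -12, which IS divisible by 3, so compatible.
    Write x = 18 + 21·t and substitute into x ≡ 6 (mod 12): 21·t ≡ 6 − 18 = -12 (mod 12).
    Divide the congruence (and modulus) by g = 3: 7·t ≡ -4 (mod 4).
    Reduce coefficients mod 4: 3·t ≡ 0 (mod 4).
    The inverse of 3 mod 4 is 3 (since 3·3 = 9 = 2·4 + 1), so t ≡ 3·0 = 0 ≡ 0 (mod 4).
    Then x = 18 + 21·0 = 18, valid modulo lcm(21, 12) = 84: x ≡ 18 (mod 84).
  Combine with x ≡ 4 (mod 14): gcd(84, 14) = 14; 4 - 18 = -14, which IS divisible by 14, so compatible.
    Write x = 18 + 84·t and substitute into x ≡ 4 (mod 14): 84·t ≡ 4 − 18 = -14 (mod 14).
    Divide the congruence (and modulus) by g = 14: 6·t ≡ -1 (mod 1).
    Modulo 1 every t works; take t = 0.
    Then x = 18 + 84·0 = 18, valid modulo lcm(84, 14) = 84: x ≡ 18 (mod 84).
Verify: 18 mod 21 = 18, 18 mod 12 = 6, 18 mod 14 = 4.

x ≡ 18 (mod 84).
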